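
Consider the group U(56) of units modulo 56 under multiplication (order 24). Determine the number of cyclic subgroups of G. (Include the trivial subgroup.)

Group the elements of G by the cyclic subgroup they generate; each cyclic subgroup of order d accounts for φ(d) elements.
Cyclic subgroups by order — order 1: 1; order 2: 7; order 3: 1; order 6: 7.
Total: 16.

16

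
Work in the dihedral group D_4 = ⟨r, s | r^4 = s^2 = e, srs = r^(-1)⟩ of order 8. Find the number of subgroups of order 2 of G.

5

|G| = 8 and 2 | 8, so subgroups of order 2 are possible by Lagrange.
The subgroups of order 2 are: {e, r^2}; {e, r^2s}; {e, r^3s}; {e, rs}; … (5 in all).
So G has 5 subgroups of order 2.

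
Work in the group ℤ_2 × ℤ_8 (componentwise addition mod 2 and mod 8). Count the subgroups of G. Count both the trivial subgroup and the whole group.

|G| = 16, so by Lagrange every subgroup order divides 16. Divisors: 1, 2, 4, 8, 16.
Subgroups by order — order 1: 1; order 2: 3; order 4: 3; order 8: 3; order 16: 1.
Total: 1 + 3 + 3 + 3 + 1 = 11.

11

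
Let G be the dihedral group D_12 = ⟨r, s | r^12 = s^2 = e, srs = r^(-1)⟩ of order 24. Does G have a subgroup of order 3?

3 | 24. A subgroup of order 3 is {e, r^4, r^8}.

Yes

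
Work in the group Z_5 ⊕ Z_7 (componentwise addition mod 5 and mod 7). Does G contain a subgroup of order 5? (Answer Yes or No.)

5 | 35. A subgroup of order 5 is {(0,0), (1,0), (2,0), (3,0), (4,0)}.

Yes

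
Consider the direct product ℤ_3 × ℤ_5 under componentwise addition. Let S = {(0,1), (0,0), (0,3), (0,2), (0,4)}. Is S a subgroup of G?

|S| = 5 divides |G| = 15, consistent with Lagrange.
S contains the identity, every element's inverse is in S, and S is closed under +: it is a subgroup.
In fact S = ⟨(0,1)⟩.

Yes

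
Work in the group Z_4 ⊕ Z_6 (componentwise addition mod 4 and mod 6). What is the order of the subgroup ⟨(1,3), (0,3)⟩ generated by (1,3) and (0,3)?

|⟨(1,3)⟩| = 4 and |⟨(0,3)⟩| = 2, so |H| is a multiple of lcm(4, 2) = 4 and divides |G| = 24.
Closing under the operation: H = {(0,0), (0,3), (1,0), (1,3), (2,0), (2,3), (3,0), (3,3)}, so |H| = 8.

8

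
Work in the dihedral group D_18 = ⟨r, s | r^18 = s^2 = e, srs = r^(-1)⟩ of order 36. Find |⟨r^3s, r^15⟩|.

12

|⟨r^3s⟩| = 2 and |⟨r^15⟩| = 6, so |H| is a multiple of lcm(2, 6) = 6 and divides |G| = 36.
Closing under the operation: H = {e, r^3, r^6, r^9, r^12, r^15, s, r^3s, r^6s, r^9s, r^12s, r^15s}, so |H| = 12.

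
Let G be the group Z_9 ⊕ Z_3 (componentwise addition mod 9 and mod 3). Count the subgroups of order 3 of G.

|G| = 27 and 3 | 27, so subgroups of order 3 are possible by Lagrange.
The subgroups of order 3 are: {(0,0), (0,1), (0,2)}; {(0,0), (3,0), (6,0)}; {(0,0), (3,1), (6,2)}; {(0,0), (3,2), (6,1)}.
So G has 4 subgroups of order 3.

4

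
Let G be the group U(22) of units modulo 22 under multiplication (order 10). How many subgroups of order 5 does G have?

1

|G| = 10 and 5 | 10, so subgroups of order 5 are possible by Lagrange.
The subgroups of order 5 are: {1, 3, 5, 9, 15}.
So G has 1 subgroup of order 5.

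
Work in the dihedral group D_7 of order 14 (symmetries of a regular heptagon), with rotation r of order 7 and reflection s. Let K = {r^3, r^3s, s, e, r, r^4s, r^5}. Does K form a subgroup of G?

No

r ∈ K but its inverse r^6 ∉ K, so K is not a subgroup.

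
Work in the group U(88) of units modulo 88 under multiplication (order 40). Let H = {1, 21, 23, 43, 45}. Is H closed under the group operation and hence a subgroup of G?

No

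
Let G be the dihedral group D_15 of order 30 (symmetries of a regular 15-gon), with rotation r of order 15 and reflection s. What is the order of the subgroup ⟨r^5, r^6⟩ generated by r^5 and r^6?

15

|⟨r^5⟩| = 3 and |⟨r^6⟩| = 5, so |H| is a multiple of lcm(3, 5) = 15 and divides |G| = 30.
Closing under the operation: H = {e, r, r^2, r^3, r^4, r^5, r^6, r^7, r^8, r^9, r^10, r^11, r^12, r^13, r^14}, so |H| = 15.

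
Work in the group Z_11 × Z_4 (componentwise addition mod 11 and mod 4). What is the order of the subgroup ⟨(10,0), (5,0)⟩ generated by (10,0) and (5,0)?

|⟨(10,0)⟩| = 11 and |⟨(5,0)⟩| = 11, so |H| is a multiple of lcm(11, 11) = 11 and divides |G| = 44.
Closing under the operation: H = {(0,0), (1,0), (2,0), (3,0), (4,0), (5,0), (6,0), (7,0), (8,0), (9,0), (10,0)}, so |H| = 11.

11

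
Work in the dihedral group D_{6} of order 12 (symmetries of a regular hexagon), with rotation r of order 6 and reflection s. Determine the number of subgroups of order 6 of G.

|G| = 12 and 6 | 12, so subgroups of order 6 are possible by Lagrange.
The subgroups of order 6 are: {e, r, r^2, r^3, r^4, r^5}; {e, r^2, r^4, s, r^2s, r^4s}; {e, r^2, r^4, rs, r^3s, r^5s}.
So G has 3 subgroups of order 6.

3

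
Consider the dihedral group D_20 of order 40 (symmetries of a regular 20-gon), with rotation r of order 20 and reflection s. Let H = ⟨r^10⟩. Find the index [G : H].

20

|⟨r^10⟩| = 2 and |G| = 40.
By Lagrange, [G : H] = |G|/|H| = 40/2 = 20.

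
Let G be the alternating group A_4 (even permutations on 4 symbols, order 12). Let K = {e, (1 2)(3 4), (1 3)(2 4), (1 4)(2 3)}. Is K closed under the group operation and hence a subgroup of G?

Yes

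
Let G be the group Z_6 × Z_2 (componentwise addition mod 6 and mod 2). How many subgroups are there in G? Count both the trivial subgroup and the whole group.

|G| = 12, so by Lagrange every subgroup order divides 12. Divisors: 1, 2, 3, 4, 6, 12.
Subgroups by order — order 1: 1; order 2: 3; order 3: 1; order 4: 1; order 6: 3; order 12: 1.
Total: 1 + 3 + 1 + 1 + 3 + 1 = 10.

10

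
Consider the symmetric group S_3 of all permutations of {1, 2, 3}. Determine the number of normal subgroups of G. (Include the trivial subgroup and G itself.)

3

G has 6 subgroups. Checking conjugation-invariance by order — order 1: 1/1 normal; order 2: 0/3 normal; order 3: 1/1 normal; order 6: 1/1 normal.
Total normal subgroups: 3.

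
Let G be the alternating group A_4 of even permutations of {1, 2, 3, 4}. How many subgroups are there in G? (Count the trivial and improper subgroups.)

10

|G| = 12, so by Lagrange every subgroup order divides 12. Divisors: 1, 2, 3, 4, 6, 12.
Subgroups by order — order 1: 1; order 2: 3; order 3: 4; order 4: 1; order 6: 0; order 12: 1.
Total: 1 + 3 + 4 + 1 + 0 + 1 = 10.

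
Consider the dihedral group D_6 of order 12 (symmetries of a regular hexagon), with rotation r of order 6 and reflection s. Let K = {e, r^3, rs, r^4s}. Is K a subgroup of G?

Yes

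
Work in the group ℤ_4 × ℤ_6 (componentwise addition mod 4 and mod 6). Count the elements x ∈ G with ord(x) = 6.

An element (a,b) has order lcm(ord(a), ord(b)); count pairs with lcm equal to 6.
Enumerating gives 6 such elements.

6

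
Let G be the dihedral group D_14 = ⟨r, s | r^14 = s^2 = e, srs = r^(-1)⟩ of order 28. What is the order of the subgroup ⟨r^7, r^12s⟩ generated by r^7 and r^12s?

4

|⟨r^7⟩| = 2 and |⟨r^12s⟩| = 2, so |H| is a multiple of lcm(2, 2) = 2 and divides |G| = 28.
Closing under the operation: H = {e, r^7, r^5s, r^12s}, so |H| = 4.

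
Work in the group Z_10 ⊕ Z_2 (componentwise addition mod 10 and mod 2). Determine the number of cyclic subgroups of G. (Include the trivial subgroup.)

8

Group the elements of G by the cyclic subgroup they generate; each cyclic subgroup of order d accounts for φ(d) elements.
Cyclic subgroups by order — order 1: 1; order 2: 3; order 5: 1; order 10: 3.
Total: 8.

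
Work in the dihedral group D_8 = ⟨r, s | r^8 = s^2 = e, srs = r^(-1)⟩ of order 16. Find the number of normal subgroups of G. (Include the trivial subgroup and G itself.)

7

G has 19 subgroups. Checking conjugation-invariance by order — order 1: 1/1 normal; order 2: 1/9 normal; order 4: 1/5 normal; order 8: 3/3 normal; order 16: 1/1 normal.
Total normal subgroups: 7.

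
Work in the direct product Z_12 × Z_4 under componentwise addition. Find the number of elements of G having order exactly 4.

12

An element (a,b) has order lcm(ord(a), ord(b)); count pairs with lcm equal to 4.
Enumerating gives 12 such elements.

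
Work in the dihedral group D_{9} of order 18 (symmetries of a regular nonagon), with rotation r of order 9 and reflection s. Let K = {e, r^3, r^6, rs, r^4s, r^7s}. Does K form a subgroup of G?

|K| = 6 divides |G| = 18, consistent with Lagrange.
K contains the identity, every element's inverse is in K, and K is closed under ·: it is a subgroup.

Yes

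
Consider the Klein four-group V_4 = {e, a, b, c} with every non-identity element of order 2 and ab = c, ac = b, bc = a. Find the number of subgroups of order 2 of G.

|G| = 4 and 2 | 4, so subgroups of order 2 are possible by Lagrange.
The subgroups of order 2 are: {e, a}; {e, b}; {e, c}.
So G has 3 subgroups of order 2.

3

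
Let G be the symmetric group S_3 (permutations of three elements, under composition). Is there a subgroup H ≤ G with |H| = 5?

5 does not divide |G| = 6, so by Lagrange no subgroup of order 5 exists.

No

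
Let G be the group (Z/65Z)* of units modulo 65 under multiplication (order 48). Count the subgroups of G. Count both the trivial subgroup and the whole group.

30

|G| = 48, so by Lagrange every subgroup order divides 48. Divisors: 1, 2, 3, 4, 6, 8, 12, 16, 24, 48.
Subgroups by order — order 1: 1; order 2: 3; order 3: 1; order 4: 7; order 6: 3; order 8: 3; order 12: 7; order 16: 1; order 24: 3; order 48: 1.
Total: 1 + 3 + 1 + 7 + 3 + 3 + 7 + 1 + 3 + 1 = 30.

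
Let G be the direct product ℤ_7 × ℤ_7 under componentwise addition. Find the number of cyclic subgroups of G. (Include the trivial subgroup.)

A cyclic subgroup of order d is generated by each of its φ(d) elements of order d, so the cyclic subgroups of order d number (#elements of order d)/φ(d).
Cyclic subgroups by order — order 1: 1; order 7: 8.
Total: 9.

9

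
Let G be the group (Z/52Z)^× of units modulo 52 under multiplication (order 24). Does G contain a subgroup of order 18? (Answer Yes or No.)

18 does not divide |G| = 24, so by Lagrange no subgroup of order 18 exists.

No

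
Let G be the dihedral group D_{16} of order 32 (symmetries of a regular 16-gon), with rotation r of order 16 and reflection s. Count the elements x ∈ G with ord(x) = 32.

0

No element of G has order 32 (even though 32 | 32).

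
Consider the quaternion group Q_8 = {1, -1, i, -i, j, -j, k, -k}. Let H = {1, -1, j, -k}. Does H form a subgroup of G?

j ∈ H but its inverse -j ∉ H, so H is not a subgroup.

No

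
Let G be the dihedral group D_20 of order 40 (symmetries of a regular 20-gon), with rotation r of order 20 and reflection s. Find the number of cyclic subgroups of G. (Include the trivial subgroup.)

26

A cyclic subgroup of order d is generated by each of its φ(d) elements of order d, so the cyclic subgroups of order d number (#elements of order d)/φ(d).
Cyclic subgroups by order — order 1: 1; order 2: 21; order 4: 1; order 5: 1; order 10: 1; order 20: 1.
Total: 26.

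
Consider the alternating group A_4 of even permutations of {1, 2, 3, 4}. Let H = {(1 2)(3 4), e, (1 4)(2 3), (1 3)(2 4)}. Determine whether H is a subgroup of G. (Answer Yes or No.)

Yes

|H| = 4 divides |G| = 12, consistent with Lagrange.
H contains the identity, every element's inverse is in H, and H is closed under ∘: it is a subgroup.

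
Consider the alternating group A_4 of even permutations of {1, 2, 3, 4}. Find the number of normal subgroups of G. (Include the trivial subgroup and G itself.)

G has 10 subgroups. Checking conjugation-invariance by order — order 1: 1/1 normal; order 2: 0/3 normal; order 3: 0/4 normal; order 4: 1/1 normal; order 12: 1/1 normal.
Total normal subgroups: 3.

3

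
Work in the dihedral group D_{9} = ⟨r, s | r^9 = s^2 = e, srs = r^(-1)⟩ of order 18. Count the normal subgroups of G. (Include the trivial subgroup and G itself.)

4

G has 16 subgroups. Checking conjugation-invariance by order — order 1: 1/1 normal; order 2: 0/9 normal; order 3: 1/1 normal; order 6: 0/3 normal; order 9: 1/1 normal; order 18: 1/1 normal.
Total normal subgroups: 4.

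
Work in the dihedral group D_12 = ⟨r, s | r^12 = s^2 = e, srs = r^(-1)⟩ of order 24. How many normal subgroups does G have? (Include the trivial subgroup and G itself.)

9

G has 34 subgroups. Checking conjugation-invariance by order — order 1: 1/1 normal; order 2: 1/13 normal; order 3: 1/1 normal; order 4: 1/7 normal; order 6: 1/5 normal; order 8: 0/3 normal; order 12: 3/3 normal; order 24: 1/1 normal.
Total normal subgroups: 9.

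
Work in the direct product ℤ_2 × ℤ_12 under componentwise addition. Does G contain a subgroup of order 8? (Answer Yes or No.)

Yes

8 | 24. A subgroup of order 8 is {(0,0), (0,3), (0,6), (0,9), (1,0), (1,3), (1,6), (1,9)}.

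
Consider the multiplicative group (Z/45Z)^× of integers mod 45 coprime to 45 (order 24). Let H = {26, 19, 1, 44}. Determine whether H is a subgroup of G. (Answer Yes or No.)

|H| = 4 divides |G| = 24, consistent with Lagrange.
H contains the identity, every element's inverse is in H, and H is closed under ·: it is a subgroup.

Yes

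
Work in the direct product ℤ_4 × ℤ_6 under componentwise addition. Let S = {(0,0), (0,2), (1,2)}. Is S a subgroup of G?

(0,2) ∈ S but its inverse (0,4) ∉ S, so S is not a subgroup.

No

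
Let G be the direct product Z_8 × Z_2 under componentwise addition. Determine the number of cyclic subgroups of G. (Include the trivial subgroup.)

Each element a generates a cyclic subgroup ⟨a⟩; distinct elements may generate the same one (a cyclic group of order d has φ(d) generators).
Cyclic subgroups by order — order 1: 1; order 2: 3; order 4: 2; order 8: 2.
Total: 8.

8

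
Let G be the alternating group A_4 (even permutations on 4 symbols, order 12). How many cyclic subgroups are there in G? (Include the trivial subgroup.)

8

Group the elements of G by the cyclic subgroup they generate; each cyclic subgroup of order d accounts for φ(d) elements.
Cyclic subgroups by order — order 1: 1; order 2: 3; order 3: 4.
Total: 8.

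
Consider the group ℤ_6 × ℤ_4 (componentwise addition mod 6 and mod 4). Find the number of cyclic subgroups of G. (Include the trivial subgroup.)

Group the elements of G by the cyclic subgroup they generate; each cyclic subgroup of order d accounts for φ(d) elements.
Cyclic subgroups by order — order 1: 1; order 2: 3; order 3: 1; order 4: 2; order 6: 3; order 12: 2.
Total: 12.

12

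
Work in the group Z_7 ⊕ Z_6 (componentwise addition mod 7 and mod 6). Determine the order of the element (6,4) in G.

The order of (6,4) in Z_7 × Z_6 is lcm(ord(6) in Z_7, ord(4) in Z_6).
ord(6) = 7 and ord(4) = 3, so |⟨(6,4)⟩| = lcm(7, 3) = 21.

21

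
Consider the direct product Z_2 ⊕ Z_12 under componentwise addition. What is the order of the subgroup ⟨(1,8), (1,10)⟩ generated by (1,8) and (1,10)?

12

|⟨(1,8)⟩| = 6 and |⟨(1,10)⟩| = 6, so |H| is a multiple of lcm(6, 6) = 6 and divides |G| = 24.
Closing under the operation: H = {(0,0), (0,2), (0,4), (0,6), (0,8), (0,10), (1,0), (1,2), (1,4), (1,6), (1,8), (1,10)}, so |H| = 12.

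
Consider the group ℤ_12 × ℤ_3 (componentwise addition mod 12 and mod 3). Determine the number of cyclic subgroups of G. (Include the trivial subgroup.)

15

A cyclic subgroup of order d is generated by each of its φ(d) elements of order d, so the cyclic subgroups of order d number (#elements of order d)/φ(d).
Cyclic subgroups by order — order 1: 1; order 2: 1; order 3: 4; order 4: 1; order 6: 4; order 12: 4.
Total: 15.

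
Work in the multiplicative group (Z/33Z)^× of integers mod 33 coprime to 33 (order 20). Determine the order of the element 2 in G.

Compute successive powers of 2 mod 33: 2, 4, 8, 16, 32, 31, 29, 25, …; 2^10 ≡ 1 (mod 33).
So |⟨2⟩| = 10.

10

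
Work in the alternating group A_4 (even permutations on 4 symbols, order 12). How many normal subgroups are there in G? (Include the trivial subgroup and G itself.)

G has 10 subgroups. Checking conjugation-invariance by order — order 1: 1/1 normal; order 2: 0/3 normal; order 3: 0/4 normal; order 4: 1/1 normal; order 12: 1/1 normal.
Total normal subgroups: 3.

3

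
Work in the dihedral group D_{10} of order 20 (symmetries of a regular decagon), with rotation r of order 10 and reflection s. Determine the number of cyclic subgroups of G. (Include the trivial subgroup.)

Group the elements of G by the cyclic subgroup they generate; each cyclic subgroup of order d accounts for φ(d) elements.
Cyclic subgroups by order — order 1: 1; order 2: 11; order 5: 1; order 10: 1.
Total: 14.

14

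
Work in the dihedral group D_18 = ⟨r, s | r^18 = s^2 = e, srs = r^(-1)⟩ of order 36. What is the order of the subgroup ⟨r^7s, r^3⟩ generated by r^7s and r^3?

12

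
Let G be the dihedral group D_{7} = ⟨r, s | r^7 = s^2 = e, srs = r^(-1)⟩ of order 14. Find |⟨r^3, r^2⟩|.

|⟨r^3⟩| = 7 and |⟨r^2⟩| = 7, so |H| is a multiple of lcm(7, 7) = 7 and divides |G| = 14.
Closing under the operation: H = {e, r, r^2, r^3, r^4, r^5, r^6}, so |H| = 7.

7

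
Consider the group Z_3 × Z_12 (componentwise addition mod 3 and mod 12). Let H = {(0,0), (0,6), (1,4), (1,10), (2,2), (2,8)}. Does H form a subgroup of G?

Yes

|H| = 6 divides |G| = 36, consistent with Lagrange.
H contains the identity, every element's inverse is in H, and H is closed under +: it is a subgroup.
In fact H = ⟨(2,2)⟩.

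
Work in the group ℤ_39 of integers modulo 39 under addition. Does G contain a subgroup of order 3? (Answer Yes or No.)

3 | 39. A subgroup of order 3 is {0, 13, 26}.

Yes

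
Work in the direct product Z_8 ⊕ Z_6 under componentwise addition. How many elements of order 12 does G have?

An element (a,b) has order lcm(ord(a), ord(b)); count pairs with lcm equal to 12.
Enumerating gives 8 such elements.

8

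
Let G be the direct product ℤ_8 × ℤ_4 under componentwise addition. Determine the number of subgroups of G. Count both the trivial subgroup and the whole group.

|G| = 32, so by Lagrange every subgroup order divides 32. Divisors: 1, 2, 4, 8, 16, 32.
Subgroups by order — order 1: 1; order 2: 3; order 4: 7; order 8: 7; order 16: 3; order 32: 1.
Total: 1 + 3 + 7 + 7 + 3 + 1 = 22.

22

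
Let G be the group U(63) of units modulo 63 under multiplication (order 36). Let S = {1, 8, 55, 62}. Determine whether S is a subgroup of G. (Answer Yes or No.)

|S| = 4 divides |G| = 36, consistent with Lagrange.
S contains the identity, every element's inverse is in S, and S is closed under ·: it is a subgroup.

Yes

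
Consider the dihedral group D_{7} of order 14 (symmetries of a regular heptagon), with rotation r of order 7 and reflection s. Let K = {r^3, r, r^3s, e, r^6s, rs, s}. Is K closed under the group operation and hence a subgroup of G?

r ∈ K but its inverse r^6 ∉ K, so K is not a subgroup.

No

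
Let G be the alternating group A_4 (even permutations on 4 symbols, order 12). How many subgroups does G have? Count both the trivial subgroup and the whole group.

|G| = 12, so by Lagrange every subgroup order divides 12. Divisors: 1, 2, 3, 4, 6, 12.
Subgroups by order — order 1: 1; order 2: 3; order 3: 4; order 4: 1; order 6: 0; order 12: 1.
Total: 1 + 3 + 4 + 1 + 0 + 1 = 10.

10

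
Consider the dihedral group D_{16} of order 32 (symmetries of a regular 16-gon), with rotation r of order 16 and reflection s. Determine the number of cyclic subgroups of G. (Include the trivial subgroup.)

Group the elements of G by the cyclic subgroup they generate; each cyclic subgroup of order d accounts for φ(d) elements.
Cyclic subgroups by order — order 1: 1; order 2: 17; order 4: 1; order 8: 1; order 16: 1.
Total: 21.

21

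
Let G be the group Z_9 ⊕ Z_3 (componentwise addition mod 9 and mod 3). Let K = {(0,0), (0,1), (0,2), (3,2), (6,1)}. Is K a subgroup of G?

No

|K| = 5 does not divide |G| = 27, so by Lagrange K is not a subgroup.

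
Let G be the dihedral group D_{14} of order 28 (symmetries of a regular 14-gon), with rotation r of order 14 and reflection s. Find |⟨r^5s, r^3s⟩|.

|⟨r^5s⟩| = 2 and |⟨r^3s⟩| = 2, so |H| is a multiple of lcm(2, 2) = 2 and divides |G| = 28.
Closing under the operation: H = {e, r^2, r^4, r^6, r^8, r^10, r^12, rs, r^3s, r^5s, r^7s, r^9s, r^11s, r^13s}, so |H| = 14.

14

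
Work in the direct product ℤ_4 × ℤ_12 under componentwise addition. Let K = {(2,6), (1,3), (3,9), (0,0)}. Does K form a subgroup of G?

Yes

|K| = 4 divides |G| = 48, consistent with Lagrange.
K contains the identity, every element's inverse is in K, and K is closed under +: it is a subgroup.
In fact K = ⟨(3,9)⟩.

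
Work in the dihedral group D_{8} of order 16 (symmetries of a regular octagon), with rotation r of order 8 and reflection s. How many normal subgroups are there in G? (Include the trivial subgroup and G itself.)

7

G has 19 subgroups. Checking conjugation-invariance by order — order 1: 1/1 normal; order 2: 1/9 normal; order 4: 1/5 normal; order 8: 3/3 normal; order 16: 1/1 normal.
Total normal subgroups: 7.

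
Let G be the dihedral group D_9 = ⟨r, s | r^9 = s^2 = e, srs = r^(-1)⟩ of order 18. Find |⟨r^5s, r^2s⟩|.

6

|⟨r^5s⟩| = 2 and |⟨r^2s⟩| = 2, so |H| is a multiple of lcm(2, 2) = 2 and divides |G| = 18.
Closing under the operation: H = {e, r^3, r^6, r^2s, r^5s, r^8s}, so |H| = 6.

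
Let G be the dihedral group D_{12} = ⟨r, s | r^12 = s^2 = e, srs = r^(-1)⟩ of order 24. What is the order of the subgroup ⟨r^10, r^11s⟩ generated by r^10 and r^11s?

12

|⟨r^10⟩| = 6 and |⟨r^11s⟩| = 2, so |H| is a multiple of lcm(6, 2) = 6 and divides |G| = 24.
Closing under the operation: H = {e, r^2, r^4, r^6, r^8, r^10, rs, r^3s, r^5s, r^7s, r^9s, r^11s}, so |H| = 12.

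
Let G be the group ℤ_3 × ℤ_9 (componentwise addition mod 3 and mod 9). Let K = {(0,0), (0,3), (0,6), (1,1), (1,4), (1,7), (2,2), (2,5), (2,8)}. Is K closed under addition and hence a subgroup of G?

Yes

|K| = 9 divides |G| = 27, consistent with Lagrange.
K contains the identity, every element's inverse is in K, and K is closed under +: it is a subgroup.
In fact K = ⟨(1,1)⟩.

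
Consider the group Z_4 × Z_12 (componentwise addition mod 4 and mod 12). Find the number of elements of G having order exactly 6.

An element (a,b) has order lcm(ord(a), ord(b)); count pairs with lcm equal to 6.
Enumerating gives 6 such elements.

6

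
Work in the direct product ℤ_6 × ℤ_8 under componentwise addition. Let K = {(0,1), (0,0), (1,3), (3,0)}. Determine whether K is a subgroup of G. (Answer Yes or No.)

(0,1) ∈ K but its inverse (0,7) ∉ K, so K is not a subgroup.

No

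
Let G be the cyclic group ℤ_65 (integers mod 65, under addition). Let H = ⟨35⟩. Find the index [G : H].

5

|⟨35⟩| = 13 and |G| = 65.
By Lagrange, [G : H] = |G|/|H| = 65/13 = 5.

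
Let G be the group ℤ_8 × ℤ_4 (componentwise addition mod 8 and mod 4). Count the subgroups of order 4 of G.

7

|G| = 32 and 4 | 32, so subgroups of order 4 are possible by Lagrange.
The subgroups of order 4 are: {(0,0), (0,1), (0,2), (0,3)}; {(0,0), (0,2), (4,0), (4,2)}; {(0,0), (0,2), (4,1), (4,3)}; {(0,0), (2,0), (4,0), (6,0)}; … (7 in all).
So G has 7 subgroups of order 4.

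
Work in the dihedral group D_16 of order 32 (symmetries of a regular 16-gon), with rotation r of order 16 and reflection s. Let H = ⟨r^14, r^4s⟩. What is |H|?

|⟨r^14⟩| = 8 and |⟨r^4s⟩| = 2, so |H| is a multiple of lcm(8, 2) = 8 and divides |G| = 32.
Closing under the operation: H = {e, r^2, r^4, r^6, r^8, r^10, r^12, r^14, s, r^2s, r^4s, r^6s, r^8s, r^10s, r^12s, r^14s}, so |H| = 16.

16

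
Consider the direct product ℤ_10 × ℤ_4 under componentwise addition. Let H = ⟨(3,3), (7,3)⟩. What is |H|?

|⟨(3,3)⟩| = 20 and |⟨(7,3)⟩| = 20, so |H| is a multiple of lcm(20, 20) = 20 and divides |G| = 40.
Closing under the operation: H = {(0,0), (0,2), (1,1), (1,3), (2,0), (2,2), (3,1), (3,3), (4,0), (4,2), (5,1), (5,3), (6,0), (6,2), (7,1), (7,3), (8,0), (8,2), (9,1), (9,3)}, so |H| = 20.

20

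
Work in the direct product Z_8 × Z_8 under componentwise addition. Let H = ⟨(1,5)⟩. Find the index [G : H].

|⟨(1,5)⟩| = 8 and |G| = 64.
By Lagrange, [G : H] = |G|/|H| = 64/8 = 8.

8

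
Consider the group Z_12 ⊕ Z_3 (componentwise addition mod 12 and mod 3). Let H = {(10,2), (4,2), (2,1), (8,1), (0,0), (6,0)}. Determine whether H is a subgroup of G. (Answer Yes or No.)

Yes

|H| = 6 divides |G| = 36, consistent with Lagrange.
H contains the identity, every element's inverse is in H, and H is closed under +: it is a subgroup.
In fact H = ⟨(10,2)⟩.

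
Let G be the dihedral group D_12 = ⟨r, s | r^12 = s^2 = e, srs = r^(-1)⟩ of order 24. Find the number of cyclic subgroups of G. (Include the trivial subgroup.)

18

Group the elements of G by the cyclic subgroup they generate; each cyclic subgroup of order d accounts for φ(d) elements.
Cyclic subgroups by order — order 1: 1; order 2: 13; order 3: 1; order 4: 1; order 6: 1; order 12: 1.
Total: 18.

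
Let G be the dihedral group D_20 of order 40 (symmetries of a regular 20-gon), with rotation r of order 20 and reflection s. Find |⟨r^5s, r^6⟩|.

|⟨r^5s⟩| = 2 and |⟨r^6⟩| = 10, so |H| is a multiple of lcm(2, 10) = 10 and divides |G| = 40.
Closing under the operation: H = {e, r^2, r^4, r^6, r^8, r^10, r^12, r^14, r^16, r^18, rs, r^3s, r^5s, r^7s, r^9s, r^11s, r^13s, r^15s, r^17s, r^19s}, so |H| = 20.

20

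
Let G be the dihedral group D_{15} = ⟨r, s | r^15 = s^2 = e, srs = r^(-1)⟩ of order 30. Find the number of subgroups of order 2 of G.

15

|G| = 30 and 2 | 30, so subgroups of order 2 are possible by Lagrange.
The subgroups of order 2 are: {e, r^10s}; {e, r^11s}; {e, r^12s}; {e, r^13s}; … (15 in all).
So G has 15 subgroups of order 2.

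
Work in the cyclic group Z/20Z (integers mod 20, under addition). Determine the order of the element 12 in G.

In Z/20Z, the order of an element a is n/gcd(a, n).
gcd(12, 20) = 4, so |⟨12⟩| = 20/4 = 5.

5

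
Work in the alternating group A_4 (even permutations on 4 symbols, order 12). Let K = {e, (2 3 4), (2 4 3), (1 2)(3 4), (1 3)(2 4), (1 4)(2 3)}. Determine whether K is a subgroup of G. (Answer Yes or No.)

No

Closure fails: (2 4 3) ∘ (1 2)(3 4) = (1 4 2) ∉ K. So K is not a subgroup.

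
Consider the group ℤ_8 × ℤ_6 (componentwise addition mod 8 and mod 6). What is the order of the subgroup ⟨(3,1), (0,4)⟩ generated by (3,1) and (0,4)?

24

|⟨(3,1)⟩| = 24 and |⟨(0,4)⟩| = 3, so |H| is a multiple of lcm(24, 3) = 24 and divides |G| = 48.
Closing under the operation: H = {(0,0), (0,2), (0,4), (1,1), (1,3), (1,5), (2,0), (2,2), (2,4), (3,1), (3,3), (3,5), (4,0), (4,2), (4,4), (5,1), (5,3), (5,5), (6,0), (6,2), (6,4), (7,1), (7,3), (7,5)}, so |H| = 24.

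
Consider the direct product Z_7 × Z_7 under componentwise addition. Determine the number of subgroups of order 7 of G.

8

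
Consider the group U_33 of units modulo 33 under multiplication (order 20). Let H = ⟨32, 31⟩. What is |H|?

|⟨32⟩| = 2 and |⟨31⟩| = 5, so |H| is a multiple of lcm(2, 5) = 10 and divides |G| = 20.
Closing under the operation: H = {1, 2, 4, 8, 16, 17, 25, 29, 31, 32}, so |H| = 10.

10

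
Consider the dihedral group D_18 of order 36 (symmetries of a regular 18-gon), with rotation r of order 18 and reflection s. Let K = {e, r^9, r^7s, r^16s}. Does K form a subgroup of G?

|K| = 4 divides |G| = 36, consistent with Lagrange.
K contains the identity, every element's inverse is in K, and K is closed under ·: it is a subgroup.

Yes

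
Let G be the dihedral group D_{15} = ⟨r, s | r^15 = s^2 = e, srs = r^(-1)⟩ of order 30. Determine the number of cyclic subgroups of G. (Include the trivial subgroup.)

19

A cyclic subgroup of order d is generated by each of its φ(d) elements of order d, so the cyclic subgroups of order d number (#elements of order d)/φ(d).
Cyclic subgroups by order — order 1: 1; order 2: 15; order 3: 1; order 5: 1; order 15: 1.
Total: 19.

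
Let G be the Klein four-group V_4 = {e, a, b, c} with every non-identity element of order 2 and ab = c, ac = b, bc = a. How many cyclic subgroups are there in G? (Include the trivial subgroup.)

4

A cyclic subgroup of order d is generated by each of its φ(d) elements of order d, so the cyclic subgroups of order d number (#elements of order d)/φ(d).
Cyclic subgroups by order — order 1: 1; order 2: 3.
Total: 4.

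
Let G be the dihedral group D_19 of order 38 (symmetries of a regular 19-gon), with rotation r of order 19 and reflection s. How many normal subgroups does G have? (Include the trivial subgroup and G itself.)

G has 22 subgroups. Checking conjugation-invariance by order — order 1: 1/1 normal; order 2: 0/19 normal; order 19: 1/1 normal; order 38: 1/1 normal.
Total normal subgroups: 3.

3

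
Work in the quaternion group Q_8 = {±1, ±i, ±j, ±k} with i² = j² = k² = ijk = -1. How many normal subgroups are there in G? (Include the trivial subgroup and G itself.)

6

G has 6 subgroups. Checking conjugation-invariance by order — order 1: 1/1 normal; order 2: 1/1 normal; order 4: 3/3 normal; order 8: 1/1 normal.
Total normal subgroups: 6.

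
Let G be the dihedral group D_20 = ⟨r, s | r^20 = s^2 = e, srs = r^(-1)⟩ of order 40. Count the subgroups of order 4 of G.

|G| = 40 and 4 | 40, so subgroups of order 4 are possible by Lagrange.
The subgroups of order 4 are: {e, r^10, s, r^10s}; {e, r^10, rs, r^11s}; {e, r^10, r^2s, r^12s}; {e, r^10, r^3s, r^13s}; … (11 in all).
So G has 11 subgroups of order 4.

11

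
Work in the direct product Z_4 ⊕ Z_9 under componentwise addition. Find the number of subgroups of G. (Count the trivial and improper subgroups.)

9

|G| = 36, so by Lagrange every subgroup order divides 36. Divisors: 1, 2, 3, 4, 6, 9, 12, 18, 36.
Subgroups by order — order 1: 1; order 2: 1; order 3: 1; order 4: 1; order 6: 1; order 9: 1; order 12: 1; order 18: 1; order 36: 1.
Total: 1 + 1 + 1 + 1 + 1 + 1 + 1 + 1 + 1 = 9.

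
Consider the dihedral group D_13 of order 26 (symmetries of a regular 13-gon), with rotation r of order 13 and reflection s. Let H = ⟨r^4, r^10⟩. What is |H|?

13

|⟨r^4⟩| = 13 and |⟨r^10⟩| = 13, so |H| is a multiple of lcm(13, 13) = 13 and divides |G| = 26.
Closing under the operation: H = {e, r, r^2, r^3, r^4, r^5, r^6, r^7, r^8, r^9, r^10, r^11, r^12}, so |H| = 13.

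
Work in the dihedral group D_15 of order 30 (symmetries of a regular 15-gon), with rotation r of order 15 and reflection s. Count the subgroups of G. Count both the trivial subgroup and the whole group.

|G| = 30, so by Lagrange every subgroup order divides 30. Divisors: 1, 2, 3, 5, 6, 10, 15, 30.
Subgroups by order — order 1: 1; order 2: 15; order 3: 1; order 5: 1; order 6: 5; order 10: 3; order 15: 1; order 30: 1.
Total: 1 + 15 + 1 + 1 + 5 + 3 + 1 + 1 = 28.

28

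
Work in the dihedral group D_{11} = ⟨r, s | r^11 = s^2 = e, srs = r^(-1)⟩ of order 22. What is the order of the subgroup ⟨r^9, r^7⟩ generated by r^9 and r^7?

|⟨r^9⟩| = 11 and |⟨r^7⟩| = 11, so |H| is a multiple of lcm(11, 11) = 11 and divides |G| = 22.
Closing under the operation: H = {e, r, r^2, r^3, r^4, r^5, r^6, r^7, r^8, r^9, r^10}, so |H| = 11.

11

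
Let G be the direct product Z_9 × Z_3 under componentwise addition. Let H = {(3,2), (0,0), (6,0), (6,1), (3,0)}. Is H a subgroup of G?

No

|H| = 5 does not divide |G| = 27, so by Lagrange H is not a subgroup.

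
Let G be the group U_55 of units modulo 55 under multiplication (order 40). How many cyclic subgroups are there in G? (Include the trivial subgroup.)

A cyclic subgroup of order d is generated by each of its φ(d) elements of order d, so the cyclic subgroups of order d number (#elements of order d)/φ(d).
Cyclic subgroups by order — order 1: 1; order 2: 3; order 4: 2; order 5: 1; order 10: 3; order 20: 2.
Total: 12.

12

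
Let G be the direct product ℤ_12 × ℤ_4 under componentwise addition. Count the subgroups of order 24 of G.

|G| = 48 and 24 | 48, so subgroups of order 24 are possible by Lagrange.
The subgroups of order 24 are: {(0,0), (0,1), (0,2), (0,3), (2,0), (2,1), (2,2), (2,3), (4,0), (4,1), (4,2), (4,3), (6,0), (6,1), (6,2), (6,3), (8,0), (8,1), (8,2), (8,3), (10,0), (10,1), (10,2), (10,3)}; {(0,0), (0,2), (1,0), (1,2), (2,0), (2,2), (3,0), (3,2), (4,0), (4,2), (5,0), (5,2), (6,0), (6,2), (7,0), (7,2), (8,0), (8,2), (9,0), (9,2), (10,0), (10,2), (11,0), (11,2)}; {(0,0), (0,2), (1,1), (1,3), (2,0), (2,2), (3,1), (3,3), (4,0), (4,2), (5,1), (5,3), (6,0), (6,2), (7,1), (7,3), (8,0), (8,2), (9,1), (9,3), (10,0), (10,2), (11,1), (11,3)}.
So G has 3 subgroups of order 24.

3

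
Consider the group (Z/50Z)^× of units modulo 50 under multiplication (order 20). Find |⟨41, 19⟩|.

|⟨41⟩| = 5 and |⟨19⟩| = 10, so |H| is a multiple of lcm(5, 10) = 10 and divides |G| = 20.
Closing under the operation: H = {1, 9, 11, 19, 21, 29, 31, 39, 41, 49}, so |H| = 10.

10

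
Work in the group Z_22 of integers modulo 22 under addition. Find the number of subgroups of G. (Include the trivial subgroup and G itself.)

Subgroups of the cyclic group Z_22 correspond bijectively to divisors of 22.
Divisors of 22: 1, 2, 11, 22.
So Z_22 has 4 subgroups.

4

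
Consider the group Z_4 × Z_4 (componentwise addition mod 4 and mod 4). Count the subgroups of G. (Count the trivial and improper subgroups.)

|G| = 16, so by Lagrange every subgroup order divides 16. Divisors: 1, 2, 4, 8, 16.
Subgroups by order — order 1: 1; order 2: 3; order 4: 7; order 8: 3; order 16: 1.
Total: 1 + 3 + 7 + 3 + 1 = 15.

15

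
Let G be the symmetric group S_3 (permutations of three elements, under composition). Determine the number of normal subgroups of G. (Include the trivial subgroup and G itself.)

G has 6 subgroups. Checking conjugation-invariance by order — order 1: 1/1 normal; order 2: 0/3 normal; order 3: 1/1 normal; order 6: 1/1 normal.
Total normal subgroups: 3.

3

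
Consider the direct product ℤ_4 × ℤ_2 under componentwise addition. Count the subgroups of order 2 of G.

|G| = 8 and 2 | 8, so subgroups of order 2 are possible by Lagrange.
The subgroups of order 2 are: {(0,0), (0,1)}; {(0,0), (2,0)}; {(0,0), (2,1)}.
So G has 3 subgroups of order 2.

3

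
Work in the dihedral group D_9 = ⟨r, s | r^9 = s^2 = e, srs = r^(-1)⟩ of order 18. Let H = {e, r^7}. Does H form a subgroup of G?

No

r^7 ∈ H but its inverse r^2 ∉ H, so H is not a subgroup.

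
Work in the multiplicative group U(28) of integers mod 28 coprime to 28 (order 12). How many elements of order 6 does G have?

The elements of order 6 are: 3, 5, 11, 17, 19, 23.
That's 6.

6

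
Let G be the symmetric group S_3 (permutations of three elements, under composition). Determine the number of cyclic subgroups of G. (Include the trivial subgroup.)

5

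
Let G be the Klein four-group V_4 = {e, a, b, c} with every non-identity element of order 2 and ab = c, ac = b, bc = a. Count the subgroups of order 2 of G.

|G| = 4 and 2 | 4, so subgroups of order 2 are possible by Lagrange.
The subgroups of order 2 are: {e, a}; {e, b}; {e, c}.
So G has 3 subgroups of order 2.

3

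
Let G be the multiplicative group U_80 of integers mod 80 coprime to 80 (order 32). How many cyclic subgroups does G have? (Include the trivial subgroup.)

20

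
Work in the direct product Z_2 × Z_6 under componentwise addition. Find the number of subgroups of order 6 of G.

|G| = 12 and 6 | 12, so subgroups of order 6 are possible by Lagrange.
The subgroups of order 6 are: {(0,0), (0,1), (0,2), (0,3), (0,4), (0,5)}; {(0,0), (0,2), (0,4), (1,0), (1,2), (1,4)}; {(0,0), (0,2), (0,4), (1,1), (1,3), (1,5)}.
So G has 3 subgroups of order 6.

3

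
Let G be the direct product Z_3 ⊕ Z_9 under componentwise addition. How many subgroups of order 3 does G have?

|G| = 27 and 3 | 27, so subgroups of order 3 are possible by Lagrange.
The subgroups of order 3 are: {(0,0), (0,3), (0,6)}; {(0,0), (1,0), (2,0)}; {(0,0), (1,3), (2,6)}; {(0,0), (1,6), (2,3)}.
So G has 4 subgroups of order 3.

4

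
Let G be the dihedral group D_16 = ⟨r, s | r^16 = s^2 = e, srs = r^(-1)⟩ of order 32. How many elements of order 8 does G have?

The elements of order 8 are: r^2, r^6, r^10, r^14.
That's 4.

4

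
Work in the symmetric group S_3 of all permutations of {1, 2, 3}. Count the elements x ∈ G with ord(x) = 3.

The elements of order 3 are: (1 2 3), (1 3 2).
That's 2.

2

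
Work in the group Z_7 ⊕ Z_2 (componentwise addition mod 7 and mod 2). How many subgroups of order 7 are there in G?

1

|G| = 14 and 7 | 14, so subgroups of order 7 are possible by Lagrange.
The subgroups of order 7 are: {(0,0), (1,0), (2,0), (3,0), (4,0), (5,0), (6,0)}.
So G has 1 subgroup of order 7.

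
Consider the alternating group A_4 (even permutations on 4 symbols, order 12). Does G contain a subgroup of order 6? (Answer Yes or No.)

No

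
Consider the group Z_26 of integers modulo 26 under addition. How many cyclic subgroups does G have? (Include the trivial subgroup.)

4

A cyclic subgroup of order d is generated by each of its φ(d) elements of order d, so the cyclic subgroups of order d number (#elements of order d)/φ(d).
Cyclic subgroups by order — order 1: 1; order 2: 1; order 13: 1; order 26: 1.
Total: 4.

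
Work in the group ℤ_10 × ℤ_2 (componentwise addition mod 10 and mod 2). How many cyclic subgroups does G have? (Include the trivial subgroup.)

Each element a generates a cyclic subgroup ⟨a⟩; distinct elements may generate the same one (a cyclic group of order d has φ(d) generators).
Cyclic subgroups by order — order 1: 1; order 2: 3; order 5: 1; order 10: 3.
Total: 8.

8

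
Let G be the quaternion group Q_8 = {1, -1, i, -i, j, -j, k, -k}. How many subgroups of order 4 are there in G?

3

|G| = 8 and 4 | 8, so subgroups of order 4 are possible by Lagrange.
The subgroups of order 4 are: {1, -1, i, -i}; {1, -1, j, -j}; {1, -1, k, -k}.
So G has 3 subgroups of order 4.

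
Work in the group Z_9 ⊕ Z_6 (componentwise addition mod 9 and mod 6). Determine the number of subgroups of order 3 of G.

4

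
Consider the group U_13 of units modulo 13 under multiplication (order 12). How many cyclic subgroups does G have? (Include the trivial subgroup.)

6

Each element a generates a cyclic subgroup ⟨a⟩; distinct elements may generate the same one (a cyclic group of order d has φ(d) generators).
Cyclic subgroups by order — order 1: 1; order 2: 1; order 3: 1; order 4: 1; order 6: 1; order 12: 1.
Total: 6.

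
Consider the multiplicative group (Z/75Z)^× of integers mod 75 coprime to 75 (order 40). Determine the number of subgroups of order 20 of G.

|G| = 40 and 20 | 40, so subgroups of order 20 are possible by Lagrange.
The subgroups of order 20 are: {1, 4, 11, 14, 16, 19, 26, 29, 31, 34, 41, 44, 46, 49, 56, 59, 61, 64, 71, 74}; {1, 4, 7, 13, 16, 19, 22, 28, 31, 34, 37, 43, 46, 49, 52, 58, 61, 64, 67, 73}; {1, 2, 4, 8, 16, 17, 19, 23, 31, 32, 34, 38, 46, 47, 49, 53, 61, 62, 64, 68}.
So G has 3 subgroups of order 20.

3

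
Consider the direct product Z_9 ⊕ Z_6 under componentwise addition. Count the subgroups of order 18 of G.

|G| = 54 and 18 | 54, so subgroups of order 18 are possible by Lagrange.
The subgroups of order 18 are: {(0,0), (0,1), (0,2), (0,3), (0,4), (0,5), (3,0), (3,1), (3,2), (3,3), (3,4), (3,5), (6,0), (6,1), (6,2), (6,3), (6,4), (6,5)}; {(0,0), (0,3), (1,0), (1,3), (2,0), (2,3), (3,0), (3,3), (4,0), (4,3), (5,0), (5,3), (6,0), (6,3), (7,0), (7,3), (8,0), (8,3)}; {(0,0), (0,3), (1,1), (1,4), (2,2), (2,5), (3,0), (3,3), (4,1), (4,4), (5,2), (5,5), (6,0), (6,3), (7,1), (7,4), (8,2), (8,5)}; {(0,0), (0,3), (1,2), (1,5), (2,1), (2,4), (3,0), (3,3), (4,2), (4,5), (5,1), (5,4), (6,0), (6,3), (7,2), (7,5), (8,1), (8,4)}.
So G has 4 subgroups of order 18.

4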